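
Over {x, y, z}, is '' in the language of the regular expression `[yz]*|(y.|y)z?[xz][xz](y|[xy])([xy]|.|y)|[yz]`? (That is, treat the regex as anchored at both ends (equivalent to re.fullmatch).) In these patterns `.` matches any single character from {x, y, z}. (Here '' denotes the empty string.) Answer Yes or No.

Yes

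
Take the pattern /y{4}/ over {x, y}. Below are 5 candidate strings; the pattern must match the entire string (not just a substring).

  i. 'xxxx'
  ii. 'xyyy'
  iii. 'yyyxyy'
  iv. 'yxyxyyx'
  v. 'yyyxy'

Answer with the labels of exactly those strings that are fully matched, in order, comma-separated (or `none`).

i → no match — must start with 'y'
ii → no match — must start with 'y'
iii → no match
iv → no match — must end with 'y'
v → no match

none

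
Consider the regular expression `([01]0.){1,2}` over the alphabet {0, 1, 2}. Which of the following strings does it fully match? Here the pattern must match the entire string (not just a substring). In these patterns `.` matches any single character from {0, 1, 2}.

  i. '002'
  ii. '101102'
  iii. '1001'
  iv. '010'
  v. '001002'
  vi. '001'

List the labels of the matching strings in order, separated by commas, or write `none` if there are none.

i. '002' → match
ii. '101102' → match
iii. '1001' → no match
iv. '010' → no match
v. '001002' → match
vi. '001' → match

i, ii, v, vi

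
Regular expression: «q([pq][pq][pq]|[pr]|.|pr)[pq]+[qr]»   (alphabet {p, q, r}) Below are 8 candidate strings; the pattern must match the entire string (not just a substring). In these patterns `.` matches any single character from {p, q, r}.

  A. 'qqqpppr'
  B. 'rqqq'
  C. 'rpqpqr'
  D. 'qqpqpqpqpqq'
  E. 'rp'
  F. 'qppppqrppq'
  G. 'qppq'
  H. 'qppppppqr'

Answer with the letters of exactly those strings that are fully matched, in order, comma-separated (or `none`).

A, D, G, H

A → match
B → no match — must start with 'q'
C → no match — must start with 'q'
D → match
E → no match — must start with 'q'
F → no match
G → match
H → match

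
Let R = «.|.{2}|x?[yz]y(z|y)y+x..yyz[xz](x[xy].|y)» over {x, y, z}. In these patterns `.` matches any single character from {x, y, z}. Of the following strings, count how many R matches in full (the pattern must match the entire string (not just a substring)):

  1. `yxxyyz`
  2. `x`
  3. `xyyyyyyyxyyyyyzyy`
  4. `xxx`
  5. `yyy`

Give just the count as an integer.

1

1 → no match
2 → match
3 → no match
4 → no match
5 → no match
Total matched: 1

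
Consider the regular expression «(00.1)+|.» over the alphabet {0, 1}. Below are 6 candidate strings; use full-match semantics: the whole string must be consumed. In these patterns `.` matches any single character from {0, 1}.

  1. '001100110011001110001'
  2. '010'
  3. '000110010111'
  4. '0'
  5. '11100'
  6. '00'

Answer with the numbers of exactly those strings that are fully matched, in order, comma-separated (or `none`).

1 → no match
2. '010' → no match
3. '000110010111' → no match
4. '0' → match
5. '11100' → no match
6. '00' → no match

4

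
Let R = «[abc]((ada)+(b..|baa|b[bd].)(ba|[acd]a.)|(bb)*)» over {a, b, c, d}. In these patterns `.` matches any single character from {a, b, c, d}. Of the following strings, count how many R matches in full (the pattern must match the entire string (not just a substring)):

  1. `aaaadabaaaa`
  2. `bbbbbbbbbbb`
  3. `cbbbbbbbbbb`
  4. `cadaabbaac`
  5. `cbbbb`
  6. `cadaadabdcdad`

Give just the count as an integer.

4

1. `aaaadabaaaa` → no match
2. `bbbbbbbbbbb` → match
3. `cbbbbbbbbbb` → match
4. `cadaabbaac` → no match
5. `cbbbb` → match
6 → match
Total matched: 4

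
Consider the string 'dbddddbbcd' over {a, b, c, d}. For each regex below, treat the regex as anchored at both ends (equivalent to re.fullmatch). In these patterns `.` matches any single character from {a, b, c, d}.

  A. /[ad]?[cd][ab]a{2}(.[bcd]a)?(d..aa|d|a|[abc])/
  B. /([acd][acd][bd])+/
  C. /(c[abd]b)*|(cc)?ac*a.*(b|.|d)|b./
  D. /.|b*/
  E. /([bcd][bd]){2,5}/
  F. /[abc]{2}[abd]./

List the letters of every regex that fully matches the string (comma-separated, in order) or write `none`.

E

A → no match
B → no match
C → no match
D → no match
E → match
F → no match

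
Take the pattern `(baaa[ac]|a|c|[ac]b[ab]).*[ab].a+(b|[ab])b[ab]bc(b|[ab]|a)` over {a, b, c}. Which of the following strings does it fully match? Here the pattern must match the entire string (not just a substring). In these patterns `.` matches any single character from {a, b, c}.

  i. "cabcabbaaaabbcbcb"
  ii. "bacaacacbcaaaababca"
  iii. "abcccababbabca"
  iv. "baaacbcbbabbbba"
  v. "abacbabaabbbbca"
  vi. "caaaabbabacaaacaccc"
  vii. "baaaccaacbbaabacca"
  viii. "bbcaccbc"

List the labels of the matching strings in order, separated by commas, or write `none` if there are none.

iii, v

i → no match
ii → no match
iii → match
iv → no match
v → match
vi → no match
vii → no match
viii → no match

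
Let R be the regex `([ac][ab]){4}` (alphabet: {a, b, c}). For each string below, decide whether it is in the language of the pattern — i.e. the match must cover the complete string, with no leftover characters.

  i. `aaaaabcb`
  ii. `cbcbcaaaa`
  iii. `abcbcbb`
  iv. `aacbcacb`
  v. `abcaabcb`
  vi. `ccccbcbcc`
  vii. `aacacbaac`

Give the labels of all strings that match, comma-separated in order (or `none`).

i, iv, v

i → match
ii → no match
iii → no match
iv → match
v → match
vi → no match
vii → no match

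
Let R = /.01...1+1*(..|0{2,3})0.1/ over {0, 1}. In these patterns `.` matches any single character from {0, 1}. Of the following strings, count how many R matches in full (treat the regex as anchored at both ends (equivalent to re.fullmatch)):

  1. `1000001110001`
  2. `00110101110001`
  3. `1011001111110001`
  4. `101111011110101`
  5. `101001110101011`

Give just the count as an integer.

1

1 → no match
2 → no match
3 → match
4 → no match
5 → no match
Total matched: 1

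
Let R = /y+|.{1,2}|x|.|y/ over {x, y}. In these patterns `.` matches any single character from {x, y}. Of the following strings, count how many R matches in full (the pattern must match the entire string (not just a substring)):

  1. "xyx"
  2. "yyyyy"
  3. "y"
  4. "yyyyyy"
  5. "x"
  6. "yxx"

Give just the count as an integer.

4

1 → no match
2 → match
3 → match
4 → match
5 → match
6 → no match
Total matched: 4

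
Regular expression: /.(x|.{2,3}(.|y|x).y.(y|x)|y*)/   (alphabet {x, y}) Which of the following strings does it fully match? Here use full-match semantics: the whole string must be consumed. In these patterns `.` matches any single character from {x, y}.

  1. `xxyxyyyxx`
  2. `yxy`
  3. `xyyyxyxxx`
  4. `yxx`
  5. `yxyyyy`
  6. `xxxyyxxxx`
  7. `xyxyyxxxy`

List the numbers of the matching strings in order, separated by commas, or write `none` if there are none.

1 → match
2 → no match
3 → no match
4 → no match
5 → no match
6 → no match
7 → no match

1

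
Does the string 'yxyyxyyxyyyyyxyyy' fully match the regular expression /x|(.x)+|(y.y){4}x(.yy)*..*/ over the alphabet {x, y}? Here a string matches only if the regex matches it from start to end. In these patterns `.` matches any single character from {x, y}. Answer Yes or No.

No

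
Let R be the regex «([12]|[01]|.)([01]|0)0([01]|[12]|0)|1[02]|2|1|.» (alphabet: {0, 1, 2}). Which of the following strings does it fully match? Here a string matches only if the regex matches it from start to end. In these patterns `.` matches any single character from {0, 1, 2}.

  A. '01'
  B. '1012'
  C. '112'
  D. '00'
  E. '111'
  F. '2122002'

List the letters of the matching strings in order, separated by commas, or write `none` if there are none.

A → no match
B → no match
C → no match
D → no match
E → no match
F → no match

none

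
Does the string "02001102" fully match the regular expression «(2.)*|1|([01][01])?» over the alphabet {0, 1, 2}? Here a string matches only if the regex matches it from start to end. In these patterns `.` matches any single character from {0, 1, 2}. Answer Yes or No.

No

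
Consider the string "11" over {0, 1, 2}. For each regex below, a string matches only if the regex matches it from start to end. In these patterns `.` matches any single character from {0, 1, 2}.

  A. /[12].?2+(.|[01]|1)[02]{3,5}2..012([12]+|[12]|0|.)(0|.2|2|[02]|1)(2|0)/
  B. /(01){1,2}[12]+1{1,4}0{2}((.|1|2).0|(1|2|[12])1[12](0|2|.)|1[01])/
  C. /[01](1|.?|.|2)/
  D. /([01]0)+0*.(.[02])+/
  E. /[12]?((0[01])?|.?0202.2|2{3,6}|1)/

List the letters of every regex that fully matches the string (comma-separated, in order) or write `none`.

A → no match
B → no match — must start with "01"
C → match
D → no match
E → match

C, E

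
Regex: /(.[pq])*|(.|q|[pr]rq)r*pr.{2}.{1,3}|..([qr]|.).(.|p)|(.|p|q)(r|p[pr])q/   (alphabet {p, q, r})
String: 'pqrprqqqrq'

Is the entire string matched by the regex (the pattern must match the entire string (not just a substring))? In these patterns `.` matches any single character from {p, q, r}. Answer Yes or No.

Yes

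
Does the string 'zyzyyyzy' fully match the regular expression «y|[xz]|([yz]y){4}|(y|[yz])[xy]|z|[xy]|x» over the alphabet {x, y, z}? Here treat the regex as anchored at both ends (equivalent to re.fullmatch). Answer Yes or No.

Yes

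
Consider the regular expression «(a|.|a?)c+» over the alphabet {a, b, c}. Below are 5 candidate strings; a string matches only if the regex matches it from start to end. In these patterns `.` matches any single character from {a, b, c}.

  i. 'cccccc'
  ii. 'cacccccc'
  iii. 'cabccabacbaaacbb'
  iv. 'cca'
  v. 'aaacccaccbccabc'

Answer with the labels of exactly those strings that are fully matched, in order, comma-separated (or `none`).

i

i → match
ii → no match
iii → no match — must end with 'c'
iv → no match — must end with 'c'
v → no match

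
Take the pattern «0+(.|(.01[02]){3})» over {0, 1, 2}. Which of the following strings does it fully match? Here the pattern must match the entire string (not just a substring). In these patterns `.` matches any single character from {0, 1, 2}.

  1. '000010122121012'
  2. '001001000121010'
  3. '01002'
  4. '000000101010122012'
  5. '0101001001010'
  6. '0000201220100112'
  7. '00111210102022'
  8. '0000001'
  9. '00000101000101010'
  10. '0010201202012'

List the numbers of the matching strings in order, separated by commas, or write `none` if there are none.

4, 8, 9

1 → no match
2 → no match
3. '01002' → no match
4 → match
5 → no match
6 → no match
7 → no match
8. '0000001' → match
9 → match
10 → no match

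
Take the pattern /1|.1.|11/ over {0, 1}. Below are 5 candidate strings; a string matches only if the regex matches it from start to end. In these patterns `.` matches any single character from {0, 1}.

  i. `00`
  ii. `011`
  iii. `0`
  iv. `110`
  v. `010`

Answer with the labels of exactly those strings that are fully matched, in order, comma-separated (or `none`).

i → no match
ii → match
iii → no match
iv → match
v → match

ii, iv, v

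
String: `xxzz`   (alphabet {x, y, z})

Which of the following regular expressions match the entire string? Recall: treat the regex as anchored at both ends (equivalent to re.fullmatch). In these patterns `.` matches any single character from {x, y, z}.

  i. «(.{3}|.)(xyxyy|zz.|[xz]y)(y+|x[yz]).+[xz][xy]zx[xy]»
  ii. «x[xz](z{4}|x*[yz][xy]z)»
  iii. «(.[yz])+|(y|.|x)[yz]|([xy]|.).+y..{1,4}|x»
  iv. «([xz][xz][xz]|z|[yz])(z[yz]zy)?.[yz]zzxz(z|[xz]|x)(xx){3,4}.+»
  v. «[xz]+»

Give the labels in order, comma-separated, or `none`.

i → no match
ii → no match
iii → no match
iv → no match
v → match

v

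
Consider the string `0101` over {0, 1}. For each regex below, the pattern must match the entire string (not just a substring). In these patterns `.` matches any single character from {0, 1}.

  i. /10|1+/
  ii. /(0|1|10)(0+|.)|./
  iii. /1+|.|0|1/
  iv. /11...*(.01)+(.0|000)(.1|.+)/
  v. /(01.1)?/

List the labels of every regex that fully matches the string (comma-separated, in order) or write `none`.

i → no match
ii → no match
iii → no match
iv → no match — must start with `11`
v → match

v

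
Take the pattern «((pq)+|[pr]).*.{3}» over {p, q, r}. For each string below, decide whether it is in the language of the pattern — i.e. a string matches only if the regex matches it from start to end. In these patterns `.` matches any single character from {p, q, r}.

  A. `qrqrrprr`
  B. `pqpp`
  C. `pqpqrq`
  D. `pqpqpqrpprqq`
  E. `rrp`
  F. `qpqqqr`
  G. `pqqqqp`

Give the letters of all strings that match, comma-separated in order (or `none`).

A → no match
B → match
C → match
D → match
E → no match
F → no match
G → match

B, C, D, G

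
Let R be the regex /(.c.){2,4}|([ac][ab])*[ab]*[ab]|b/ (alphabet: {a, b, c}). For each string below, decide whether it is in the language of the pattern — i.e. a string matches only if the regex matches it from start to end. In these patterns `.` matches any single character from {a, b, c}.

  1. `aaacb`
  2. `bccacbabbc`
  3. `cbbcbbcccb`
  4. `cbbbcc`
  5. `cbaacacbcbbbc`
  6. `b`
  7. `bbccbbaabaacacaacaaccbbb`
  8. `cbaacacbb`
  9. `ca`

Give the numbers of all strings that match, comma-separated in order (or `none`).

6, 8

1. `aaacb` → no match
2. `bccacbabbc` → no match
3. `cbbcbbcccb` → no match
4. `cbbbcc` → no match
5 → no match
6. `b` → match
7 → no match
8. `cbaacacbb` → match
9. `ca` → no match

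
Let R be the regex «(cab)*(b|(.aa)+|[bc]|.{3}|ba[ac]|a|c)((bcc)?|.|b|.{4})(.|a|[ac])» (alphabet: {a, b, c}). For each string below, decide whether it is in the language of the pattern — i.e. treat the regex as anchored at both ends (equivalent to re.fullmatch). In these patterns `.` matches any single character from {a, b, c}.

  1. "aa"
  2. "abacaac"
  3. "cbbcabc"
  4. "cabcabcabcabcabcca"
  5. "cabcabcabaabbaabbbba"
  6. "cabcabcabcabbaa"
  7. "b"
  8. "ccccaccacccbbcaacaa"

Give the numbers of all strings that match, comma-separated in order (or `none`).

1 → match
2 → no match
3 → no match
4 → match
5 → no match
6 → match
7 → no match
8 → no match

1, 4, 6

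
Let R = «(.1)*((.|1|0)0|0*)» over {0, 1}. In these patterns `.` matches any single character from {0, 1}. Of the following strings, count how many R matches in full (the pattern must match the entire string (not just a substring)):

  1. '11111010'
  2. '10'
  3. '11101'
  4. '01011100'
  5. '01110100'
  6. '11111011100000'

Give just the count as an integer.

3

1. '11111010' → no match
2. '10' → match
3. '11101' → no match
4. '01011100' → match
5. '01110100' → match
6 → no match
Total matched: 3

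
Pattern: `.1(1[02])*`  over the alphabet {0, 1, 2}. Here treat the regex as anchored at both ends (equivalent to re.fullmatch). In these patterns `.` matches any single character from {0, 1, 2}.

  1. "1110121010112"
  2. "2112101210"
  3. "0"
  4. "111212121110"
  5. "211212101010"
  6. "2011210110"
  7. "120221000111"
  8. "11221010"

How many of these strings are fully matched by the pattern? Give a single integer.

2

1 → no match
2 → match
3 → no match
4 → no match
5 → match
6 → no match
7 → no match
8 → no match
Total matched: 2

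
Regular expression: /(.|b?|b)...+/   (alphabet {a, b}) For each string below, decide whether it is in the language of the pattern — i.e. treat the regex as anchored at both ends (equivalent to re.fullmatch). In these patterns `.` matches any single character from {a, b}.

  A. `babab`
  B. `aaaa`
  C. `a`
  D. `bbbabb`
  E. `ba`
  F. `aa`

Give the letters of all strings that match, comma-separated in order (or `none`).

A, B, D

A. `babab` → match
B. `aaaa` → match
C. `a` → no match
D. `bbbabb` → match
E. `ba` → no match
F. `aa` → no match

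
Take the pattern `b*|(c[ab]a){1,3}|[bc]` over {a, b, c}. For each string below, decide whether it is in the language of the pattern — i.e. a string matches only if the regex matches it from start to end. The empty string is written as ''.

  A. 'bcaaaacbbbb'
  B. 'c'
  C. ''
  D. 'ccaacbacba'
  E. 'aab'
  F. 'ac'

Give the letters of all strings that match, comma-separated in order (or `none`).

B, C

A → no match
B → match
C → match
D → no match
E → no match
F → no match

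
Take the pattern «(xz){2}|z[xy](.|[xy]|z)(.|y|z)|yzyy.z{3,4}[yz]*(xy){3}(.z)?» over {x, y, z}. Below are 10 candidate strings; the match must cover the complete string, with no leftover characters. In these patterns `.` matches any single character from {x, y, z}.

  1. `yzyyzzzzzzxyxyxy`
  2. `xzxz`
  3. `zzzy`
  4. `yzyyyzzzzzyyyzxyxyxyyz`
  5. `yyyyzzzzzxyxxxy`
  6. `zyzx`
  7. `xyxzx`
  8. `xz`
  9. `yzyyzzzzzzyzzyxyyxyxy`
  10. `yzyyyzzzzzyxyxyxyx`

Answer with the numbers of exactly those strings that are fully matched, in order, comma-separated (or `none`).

1, 2, 4, 6

1 → match
2 → match
3 → no match
4 → match
5 → no match
6 → match
7 → no match
8 → no match
9 → no match
10 → no match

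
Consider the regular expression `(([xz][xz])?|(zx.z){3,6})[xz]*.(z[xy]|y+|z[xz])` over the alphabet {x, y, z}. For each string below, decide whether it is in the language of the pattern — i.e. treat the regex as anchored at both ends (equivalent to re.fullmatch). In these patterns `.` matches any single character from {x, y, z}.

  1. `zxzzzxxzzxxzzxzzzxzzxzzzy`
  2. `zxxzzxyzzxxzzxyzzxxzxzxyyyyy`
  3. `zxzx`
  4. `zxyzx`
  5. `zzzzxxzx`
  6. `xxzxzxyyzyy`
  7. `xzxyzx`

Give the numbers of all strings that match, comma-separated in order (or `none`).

1, 2, 3, 4, 5, 7

1 → match
2 → match
3 → match
4 → match
5 → match
6 → no match
7 → match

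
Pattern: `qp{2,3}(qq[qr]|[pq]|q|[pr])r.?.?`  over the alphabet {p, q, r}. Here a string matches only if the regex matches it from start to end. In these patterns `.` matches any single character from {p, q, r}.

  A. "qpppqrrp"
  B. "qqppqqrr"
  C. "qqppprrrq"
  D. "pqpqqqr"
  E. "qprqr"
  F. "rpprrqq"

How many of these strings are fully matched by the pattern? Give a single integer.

A → match
B → no match — must start with "qp"
C → no match — must start with "qp"
D → no match — must start with "qp"
E → no match
F → no match — must start with "qp"
Total matched: 1

1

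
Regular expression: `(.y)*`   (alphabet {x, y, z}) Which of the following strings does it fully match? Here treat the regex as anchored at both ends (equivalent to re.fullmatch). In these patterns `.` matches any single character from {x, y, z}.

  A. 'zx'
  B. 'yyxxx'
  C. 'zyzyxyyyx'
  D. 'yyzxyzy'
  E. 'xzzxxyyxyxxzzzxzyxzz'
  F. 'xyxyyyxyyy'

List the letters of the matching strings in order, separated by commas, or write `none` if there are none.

A → no match
B → no match
C → no match
D → no match
E → no match
F → match

F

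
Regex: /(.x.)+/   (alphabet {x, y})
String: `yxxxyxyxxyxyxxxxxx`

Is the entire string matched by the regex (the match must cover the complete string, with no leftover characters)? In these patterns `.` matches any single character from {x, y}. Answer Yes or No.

No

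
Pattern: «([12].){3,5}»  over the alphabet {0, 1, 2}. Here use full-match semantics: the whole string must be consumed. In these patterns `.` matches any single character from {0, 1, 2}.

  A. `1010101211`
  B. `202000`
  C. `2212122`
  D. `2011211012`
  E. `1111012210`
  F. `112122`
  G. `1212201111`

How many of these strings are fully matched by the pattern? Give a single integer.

A → match
B → no match
C → no match
D → match
E → no match
F → match
G → match
Total matched: 4

4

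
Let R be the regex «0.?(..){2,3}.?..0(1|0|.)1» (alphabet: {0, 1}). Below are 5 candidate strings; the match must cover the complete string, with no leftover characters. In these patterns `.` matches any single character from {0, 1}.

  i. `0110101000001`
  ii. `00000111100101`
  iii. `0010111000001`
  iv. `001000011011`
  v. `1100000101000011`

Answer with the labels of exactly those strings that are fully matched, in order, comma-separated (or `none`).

i → match
ii → no match
iii → match
iv. `001000011011` → match
v → no match — must start with `0`

i, iii, iv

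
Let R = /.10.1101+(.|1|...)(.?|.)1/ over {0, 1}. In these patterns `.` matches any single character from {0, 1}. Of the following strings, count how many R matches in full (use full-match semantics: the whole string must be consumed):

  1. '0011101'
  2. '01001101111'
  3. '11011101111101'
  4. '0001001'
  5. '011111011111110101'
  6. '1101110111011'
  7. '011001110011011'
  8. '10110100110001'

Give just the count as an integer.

1 → no match
2 → match
3 → match
4 → no match
5 → no match
6 → match
7 → no match
8 → no match
Total matched: 3

3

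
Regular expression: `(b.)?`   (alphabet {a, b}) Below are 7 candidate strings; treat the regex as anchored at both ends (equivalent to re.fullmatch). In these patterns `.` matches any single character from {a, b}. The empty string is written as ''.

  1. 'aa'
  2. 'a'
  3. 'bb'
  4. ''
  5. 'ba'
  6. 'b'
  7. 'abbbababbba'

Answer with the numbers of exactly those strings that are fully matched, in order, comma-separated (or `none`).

1 → no match
2 → no match
3 → match
4 → match
5 → match
6 → no match
7 → no match

3, 4, 5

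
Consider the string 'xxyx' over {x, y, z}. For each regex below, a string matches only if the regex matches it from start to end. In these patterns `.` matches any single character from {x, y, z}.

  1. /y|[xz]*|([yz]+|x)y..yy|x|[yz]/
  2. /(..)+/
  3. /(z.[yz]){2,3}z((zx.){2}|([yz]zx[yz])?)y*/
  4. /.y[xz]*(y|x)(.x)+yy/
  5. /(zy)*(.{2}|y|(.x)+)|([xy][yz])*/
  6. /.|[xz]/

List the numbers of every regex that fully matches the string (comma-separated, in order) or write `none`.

1 → no match
2 → match
3 → no match — must start with 'z'
4 → no match — must end with 'xyy'
5 → match
6 → no match

2, 5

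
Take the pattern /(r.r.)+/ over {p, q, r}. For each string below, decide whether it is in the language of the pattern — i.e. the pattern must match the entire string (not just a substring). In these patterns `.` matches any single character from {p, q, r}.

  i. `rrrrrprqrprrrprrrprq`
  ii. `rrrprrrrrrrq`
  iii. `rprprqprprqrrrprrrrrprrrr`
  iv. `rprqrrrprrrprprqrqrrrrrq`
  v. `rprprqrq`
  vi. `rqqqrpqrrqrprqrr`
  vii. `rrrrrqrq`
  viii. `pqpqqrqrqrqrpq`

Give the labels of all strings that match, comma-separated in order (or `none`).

i, ii, iv, v, vii

i → match
ii → match
iii → no match
iv → match
v → match
vi → no match
vii → match
viii → no match — must start with `r`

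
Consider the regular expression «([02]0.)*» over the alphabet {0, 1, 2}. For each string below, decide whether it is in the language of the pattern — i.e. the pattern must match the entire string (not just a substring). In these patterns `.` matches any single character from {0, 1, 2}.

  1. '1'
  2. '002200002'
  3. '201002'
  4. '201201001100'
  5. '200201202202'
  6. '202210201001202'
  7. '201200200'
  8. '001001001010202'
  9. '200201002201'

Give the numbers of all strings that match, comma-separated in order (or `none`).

1 → no match
2 → match
3 → match
4 → no match
5 → match
6 → no match
7 → match
8 → no match
9 → match

2, 3, 5, 7, 9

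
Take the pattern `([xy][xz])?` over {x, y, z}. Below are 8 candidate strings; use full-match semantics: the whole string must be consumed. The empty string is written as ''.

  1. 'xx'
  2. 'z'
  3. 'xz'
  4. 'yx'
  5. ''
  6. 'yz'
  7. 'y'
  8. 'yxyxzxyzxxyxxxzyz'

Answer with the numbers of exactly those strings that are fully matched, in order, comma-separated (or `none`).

1, 3, 4, 5, 6

1 → match
2 → no match
3 → match
4 → match
5 → match
6 → match
7 → no match
8 → no match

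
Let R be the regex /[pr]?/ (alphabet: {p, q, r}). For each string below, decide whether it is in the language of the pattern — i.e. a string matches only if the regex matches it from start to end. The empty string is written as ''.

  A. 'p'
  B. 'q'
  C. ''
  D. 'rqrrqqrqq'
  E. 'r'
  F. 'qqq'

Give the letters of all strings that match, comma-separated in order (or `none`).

A, C, E

A. 'p' → match
B. 'q' → no match
C. '' → match
D. 'rqrrqqrqq' → no match
E. 'r' → match
F. 'qqq' → no match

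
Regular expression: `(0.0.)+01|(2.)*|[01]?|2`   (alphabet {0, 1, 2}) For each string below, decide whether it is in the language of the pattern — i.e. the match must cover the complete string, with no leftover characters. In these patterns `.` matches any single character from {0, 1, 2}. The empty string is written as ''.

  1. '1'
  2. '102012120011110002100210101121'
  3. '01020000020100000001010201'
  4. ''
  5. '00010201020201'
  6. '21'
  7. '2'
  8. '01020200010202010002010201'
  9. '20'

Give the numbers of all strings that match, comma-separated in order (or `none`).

1, 3, 4, 5, 6, 7, 8, 9

1 → match
2 → no match
3 → match
4 → match
5 → match
6 → match
7 → match
8 → match
9 → match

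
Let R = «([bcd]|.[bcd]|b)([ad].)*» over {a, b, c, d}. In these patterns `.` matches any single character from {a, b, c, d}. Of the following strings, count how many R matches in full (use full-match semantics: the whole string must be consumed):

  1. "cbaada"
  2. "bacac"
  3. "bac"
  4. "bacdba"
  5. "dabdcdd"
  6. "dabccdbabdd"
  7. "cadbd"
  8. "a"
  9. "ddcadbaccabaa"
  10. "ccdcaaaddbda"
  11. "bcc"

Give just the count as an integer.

1 → match
2 → match
3 → match
4 → no match
5 → match
6 → no match
7 → no match
8 → no match
9 → no match
10 → match
11 → no match
Total matched: 5

5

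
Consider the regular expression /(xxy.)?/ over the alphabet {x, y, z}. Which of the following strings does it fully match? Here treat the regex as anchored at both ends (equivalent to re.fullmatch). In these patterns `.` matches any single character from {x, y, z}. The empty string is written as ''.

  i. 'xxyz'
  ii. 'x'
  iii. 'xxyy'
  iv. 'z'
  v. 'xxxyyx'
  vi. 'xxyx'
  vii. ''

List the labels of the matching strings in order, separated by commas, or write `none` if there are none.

i, iii, vi, vii

i → match
ii → no match
iii → match
iv → no match
v → no match
vi → match
vii → match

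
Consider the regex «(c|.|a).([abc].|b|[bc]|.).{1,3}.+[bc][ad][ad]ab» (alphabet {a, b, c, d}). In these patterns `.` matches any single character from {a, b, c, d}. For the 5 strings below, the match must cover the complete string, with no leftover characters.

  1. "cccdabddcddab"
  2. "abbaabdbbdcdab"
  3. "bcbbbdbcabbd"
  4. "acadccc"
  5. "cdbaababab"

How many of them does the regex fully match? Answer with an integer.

1 → match
2 → no match
3 → no match — must end with "ab"
4 → no match — must end with "ab"
5 → no match
Total matched: 1

1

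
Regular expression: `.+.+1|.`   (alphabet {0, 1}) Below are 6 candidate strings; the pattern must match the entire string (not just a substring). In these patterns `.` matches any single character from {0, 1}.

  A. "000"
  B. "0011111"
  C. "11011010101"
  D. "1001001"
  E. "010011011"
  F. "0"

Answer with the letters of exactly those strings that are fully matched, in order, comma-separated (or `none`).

A → no match
B → match
C → match
D → match
E → match
F → match

B, C, D, E, F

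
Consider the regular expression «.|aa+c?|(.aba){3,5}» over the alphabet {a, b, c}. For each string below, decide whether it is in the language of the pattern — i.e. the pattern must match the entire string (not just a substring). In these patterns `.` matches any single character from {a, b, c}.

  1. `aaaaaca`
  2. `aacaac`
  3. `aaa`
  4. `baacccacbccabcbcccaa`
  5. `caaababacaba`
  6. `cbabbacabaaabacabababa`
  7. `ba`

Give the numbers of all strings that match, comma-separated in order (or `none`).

1 → no match
2 → no match
3 → match
4 → no match
5 → no match
6 → no match
7 → no match

3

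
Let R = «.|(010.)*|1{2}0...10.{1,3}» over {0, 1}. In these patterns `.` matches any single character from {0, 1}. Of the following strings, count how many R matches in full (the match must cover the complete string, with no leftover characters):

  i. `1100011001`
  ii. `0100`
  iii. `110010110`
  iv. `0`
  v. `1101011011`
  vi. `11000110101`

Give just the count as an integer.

5

i → match
ii → match
iii → no match
iv → match
v → match
vi → match
Total matched: 5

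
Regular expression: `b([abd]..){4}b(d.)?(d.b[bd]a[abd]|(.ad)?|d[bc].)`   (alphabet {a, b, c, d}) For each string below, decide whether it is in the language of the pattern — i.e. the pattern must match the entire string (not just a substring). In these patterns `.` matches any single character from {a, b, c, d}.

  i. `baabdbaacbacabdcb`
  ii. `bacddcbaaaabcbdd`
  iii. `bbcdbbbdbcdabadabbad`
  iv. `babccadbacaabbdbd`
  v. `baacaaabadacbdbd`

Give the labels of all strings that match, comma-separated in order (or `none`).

i, ii

i → match
ii → match
iii → no match
iv → no match
v → no match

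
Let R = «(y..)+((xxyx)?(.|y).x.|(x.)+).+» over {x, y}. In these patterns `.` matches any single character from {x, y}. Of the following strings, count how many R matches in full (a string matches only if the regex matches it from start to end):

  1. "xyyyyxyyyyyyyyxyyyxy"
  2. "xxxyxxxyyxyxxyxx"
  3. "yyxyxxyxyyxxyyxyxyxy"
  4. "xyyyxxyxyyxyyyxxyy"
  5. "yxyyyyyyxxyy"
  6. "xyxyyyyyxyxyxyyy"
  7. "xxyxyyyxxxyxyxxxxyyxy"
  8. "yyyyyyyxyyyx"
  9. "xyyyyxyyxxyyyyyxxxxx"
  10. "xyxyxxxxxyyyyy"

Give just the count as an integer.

2

1 → no match — must start with "y"
2 → no match — must start with "y"
3 → match
4 → no match — must start with "y"
5. "yxyyyyyyxxyy" → match
6 → no match — must start with "y"
7 → no match — must start with "y"
8. "yyyyyyyxyyyx" → no match
9 → no match — must start with "y"
10 → no match — must start with "y"
Total matched: 2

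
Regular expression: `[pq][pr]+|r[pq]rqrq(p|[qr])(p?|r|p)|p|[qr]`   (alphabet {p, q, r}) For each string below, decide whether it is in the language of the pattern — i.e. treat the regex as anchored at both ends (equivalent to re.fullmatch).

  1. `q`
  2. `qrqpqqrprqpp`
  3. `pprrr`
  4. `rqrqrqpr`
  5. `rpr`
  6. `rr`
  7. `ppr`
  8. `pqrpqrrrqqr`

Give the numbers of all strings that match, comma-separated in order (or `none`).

1. `q` → match
2. `qrqpqqrprqpp` → no match
3. `pprrr` → match
4. `rqrqrqpr` → match
5. `rpr` → no match
6. `rr` → no match
7. `ppr` → match
8. `pqrpqrrrqqr` → no match

1, 3, 4, 7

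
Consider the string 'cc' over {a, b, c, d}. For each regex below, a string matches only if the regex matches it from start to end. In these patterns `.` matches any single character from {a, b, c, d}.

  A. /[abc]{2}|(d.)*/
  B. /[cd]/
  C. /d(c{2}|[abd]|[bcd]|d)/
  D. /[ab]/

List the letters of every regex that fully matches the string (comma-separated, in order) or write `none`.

A

A → match
B → no match
C → no match — must start with 'd'
D → no match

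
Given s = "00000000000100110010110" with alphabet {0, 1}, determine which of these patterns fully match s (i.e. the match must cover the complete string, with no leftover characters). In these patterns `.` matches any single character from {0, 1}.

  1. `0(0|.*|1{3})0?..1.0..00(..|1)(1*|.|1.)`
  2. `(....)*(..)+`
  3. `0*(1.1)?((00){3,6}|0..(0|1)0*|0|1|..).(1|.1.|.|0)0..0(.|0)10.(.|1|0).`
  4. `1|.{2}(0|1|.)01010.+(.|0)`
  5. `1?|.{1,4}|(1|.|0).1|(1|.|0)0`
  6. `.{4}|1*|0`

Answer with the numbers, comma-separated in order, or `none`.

1 → no match
2 → no match
3 → match
4 → no match
5 → no match
6 → no match

3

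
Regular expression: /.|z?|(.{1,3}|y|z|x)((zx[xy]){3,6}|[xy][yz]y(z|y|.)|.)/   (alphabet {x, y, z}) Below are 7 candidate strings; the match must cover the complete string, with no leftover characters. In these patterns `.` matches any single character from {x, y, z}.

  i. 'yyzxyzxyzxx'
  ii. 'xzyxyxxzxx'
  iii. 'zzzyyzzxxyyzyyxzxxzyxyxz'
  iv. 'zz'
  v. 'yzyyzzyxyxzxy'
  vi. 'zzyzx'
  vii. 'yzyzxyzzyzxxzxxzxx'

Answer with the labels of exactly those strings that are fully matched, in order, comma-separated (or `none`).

i, iv

i. 'yyzxyzxyzxx' → match
ii. 'xzyxyxxzxx' → no match
iii → no match
iv. 'zz' → match
v → no match
vi. 'zzyzx' → no match
vii → no match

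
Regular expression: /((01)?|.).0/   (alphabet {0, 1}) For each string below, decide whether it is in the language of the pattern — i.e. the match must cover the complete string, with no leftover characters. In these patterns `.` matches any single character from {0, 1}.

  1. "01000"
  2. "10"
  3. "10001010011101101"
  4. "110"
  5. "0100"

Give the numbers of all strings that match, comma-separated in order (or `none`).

1 → no match
2 → match
3 → no match — must end with "0"
4 → match
5 → match

2, 4, 5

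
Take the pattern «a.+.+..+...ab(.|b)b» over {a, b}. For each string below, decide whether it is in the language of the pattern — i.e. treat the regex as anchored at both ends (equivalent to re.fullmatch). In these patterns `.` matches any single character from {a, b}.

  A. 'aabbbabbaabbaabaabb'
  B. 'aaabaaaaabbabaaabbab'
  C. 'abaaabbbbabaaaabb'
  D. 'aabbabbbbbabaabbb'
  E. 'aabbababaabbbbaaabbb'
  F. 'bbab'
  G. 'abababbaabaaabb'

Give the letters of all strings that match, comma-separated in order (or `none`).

A → no match
B → no match
C → no match
D → match
E → match
F. 'bbab' → no match — must start with 'a'
G → no match

D, E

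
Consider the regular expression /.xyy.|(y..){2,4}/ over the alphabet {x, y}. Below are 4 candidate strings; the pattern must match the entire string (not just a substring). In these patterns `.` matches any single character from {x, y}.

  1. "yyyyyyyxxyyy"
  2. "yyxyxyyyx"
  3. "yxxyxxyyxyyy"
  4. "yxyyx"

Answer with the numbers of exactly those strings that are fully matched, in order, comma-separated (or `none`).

1 → match
2 → match
3 → match
4 → match

1, 2, 3, 4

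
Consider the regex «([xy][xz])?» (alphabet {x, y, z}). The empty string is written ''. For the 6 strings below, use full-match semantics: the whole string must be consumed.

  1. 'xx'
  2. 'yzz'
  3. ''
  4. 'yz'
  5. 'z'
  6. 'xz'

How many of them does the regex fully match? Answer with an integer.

4

1 → match
2 → no match
3 → match
4 → match
5 → no match
6 → match
Total matched: 4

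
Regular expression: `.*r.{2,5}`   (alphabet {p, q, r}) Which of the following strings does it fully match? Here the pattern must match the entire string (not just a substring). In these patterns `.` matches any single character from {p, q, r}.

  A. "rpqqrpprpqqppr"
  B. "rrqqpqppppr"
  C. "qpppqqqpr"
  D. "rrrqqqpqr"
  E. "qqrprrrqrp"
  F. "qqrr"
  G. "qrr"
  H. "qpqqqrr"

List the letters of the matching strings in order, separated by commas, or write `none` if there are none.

A → no match
B → no match
C → no match
D → no match
E → match
F → no match
G → no match
H → no match

E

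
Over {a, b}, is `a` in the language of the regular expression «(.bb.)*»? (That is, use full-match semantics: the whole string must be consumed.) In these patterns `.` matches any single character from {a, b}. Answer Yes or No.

No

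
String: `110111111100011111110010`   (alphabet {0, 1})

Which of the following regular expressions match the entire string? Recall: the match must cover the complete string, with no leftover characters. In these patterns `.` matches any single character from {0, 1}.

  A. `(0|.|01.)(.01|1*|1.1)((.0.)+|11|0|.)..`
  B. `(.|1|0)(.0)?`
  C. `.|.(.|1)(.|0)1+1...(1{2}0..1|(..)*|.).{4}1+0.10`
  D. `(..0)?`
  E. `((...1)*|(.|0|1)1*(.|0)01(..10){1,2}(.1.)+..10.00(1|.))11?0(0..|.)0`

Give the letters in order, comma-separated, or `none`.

A → no match
B → no match
C → match
D → no match
E → no match

C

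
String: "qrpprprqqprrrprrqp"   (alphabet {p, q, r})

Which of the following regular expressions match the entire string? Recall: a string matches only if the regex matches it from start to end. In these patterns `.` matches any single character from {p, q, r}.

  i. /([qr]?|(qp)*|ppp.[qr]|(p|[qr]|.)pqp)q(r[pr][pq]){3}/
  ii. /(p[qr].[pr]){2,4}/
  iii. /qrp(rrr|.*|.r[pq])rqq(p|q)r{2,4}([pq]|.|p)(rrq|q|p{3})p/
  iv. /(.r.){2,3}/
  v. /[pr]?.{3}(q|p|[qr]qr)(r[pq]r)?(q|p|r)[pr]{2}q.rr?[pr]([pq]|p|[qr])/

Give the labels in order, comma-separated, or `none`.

iii

i → no match
ii → no match — must start with "p"
iii → match
iv → no match
v → no match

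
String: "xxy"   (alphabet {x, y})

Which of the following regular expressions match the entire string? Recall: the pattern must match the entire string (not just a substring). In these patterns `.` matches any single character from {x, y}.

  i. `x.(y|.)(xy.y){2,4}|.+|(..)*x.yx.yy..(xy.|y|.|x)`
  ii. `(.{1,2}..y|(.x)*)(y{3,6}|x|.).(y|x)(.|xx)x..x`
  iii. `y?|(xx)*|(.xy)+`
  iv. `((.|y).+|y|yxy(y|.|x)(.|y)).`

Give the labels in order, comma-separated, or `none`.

i, iii, iv

i → match
ii → no match — must end with "x"
iii → match
iv → match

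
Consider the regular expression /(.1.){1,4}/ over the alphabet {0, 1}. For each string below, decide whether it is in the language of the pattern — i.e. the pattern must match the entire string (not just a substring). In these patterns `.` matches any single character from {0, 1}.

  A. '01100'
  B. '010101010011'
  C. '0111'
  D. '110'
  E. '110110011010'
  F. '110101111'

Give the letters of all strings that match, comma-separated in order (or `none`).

A. '01100' → no match
B. '010101010011' → no match
C. '0111' → no match
D. '110' → match
E. '110110011010' → match
F. '110101111' → no match

D, E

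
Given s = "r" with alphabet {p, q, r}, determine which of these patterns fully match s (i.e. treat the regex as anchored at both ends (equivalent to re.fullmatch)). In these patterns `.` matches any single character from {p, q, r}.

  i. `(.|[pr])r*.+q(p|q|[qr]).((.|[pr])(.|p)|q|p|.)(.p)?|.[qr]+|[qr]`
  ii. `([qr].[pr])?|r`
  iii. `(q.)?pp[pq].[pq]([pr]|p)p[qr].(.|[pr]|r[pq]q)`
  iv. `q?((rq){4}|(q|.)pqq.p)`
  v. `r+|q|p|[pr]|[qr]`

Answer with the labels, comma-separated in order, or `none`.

i, ii, v

i → match
ii → match
iii → no match
iv → no match
v → match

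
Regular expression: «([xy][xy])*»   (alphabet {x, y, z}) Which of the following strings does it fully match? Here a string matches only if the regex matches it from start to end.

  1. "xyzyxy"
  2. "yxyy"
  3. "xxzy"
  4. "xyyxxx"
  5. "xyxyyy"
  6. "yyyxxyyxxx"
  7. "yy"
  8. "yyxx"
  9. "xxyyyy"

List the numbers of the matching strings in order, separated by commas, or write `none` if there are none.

1 → no match
2 → match
3 → no match
4 → match
5 → match
6 → match
7 → match
8 → match
9 → match

2, 4, 5, 6, 7, 8, 9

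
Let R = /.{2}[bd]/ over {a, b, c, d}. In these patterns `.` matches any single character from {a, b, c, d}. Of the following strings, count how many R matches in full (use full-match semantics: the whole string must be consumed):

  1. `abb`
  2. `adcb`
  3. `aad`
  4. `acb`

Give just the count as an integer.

1 → match
2 → no match
3 → match
4 → match
Total matched: 3

3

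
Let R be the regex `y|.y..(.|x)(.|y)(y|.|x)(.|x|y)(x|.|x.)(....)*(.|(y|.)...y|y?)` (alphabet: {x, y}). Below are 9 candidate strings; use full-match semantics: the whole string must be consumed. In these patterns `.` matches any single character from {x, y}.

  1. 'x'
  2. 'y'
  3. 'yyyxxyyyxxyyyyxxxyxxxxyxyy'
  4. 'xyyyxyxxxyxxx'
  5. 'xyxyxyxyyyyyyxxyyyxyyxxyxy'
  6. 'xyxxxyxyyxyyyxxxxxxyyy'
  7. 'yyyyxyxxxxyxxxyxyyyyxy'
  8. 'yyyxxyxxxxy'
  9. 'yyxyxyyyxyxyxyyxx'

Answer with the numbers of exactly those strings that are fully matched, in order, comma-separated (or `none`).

2, 3, 4, 5, 6, 7, 8, 9

1 → no match
2 → match
3 → match
4 → match
5 → match
6 → match
7 → match
8 → match
9 → match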